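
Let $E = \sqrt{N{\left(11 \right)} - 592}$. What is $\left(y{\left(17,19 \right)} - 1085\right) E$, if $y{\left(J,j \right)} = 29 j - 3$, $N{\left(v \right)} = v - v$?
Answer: $- 2148 i \sqrt{37} \approx - 13066.0 i$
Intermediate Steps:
$N{\left(v \right)} = 0$
$y{\left(J,j \right)} = -3 + 29 j$
$E = 4 i \sqrt{37}$ ($E = \sqrt{0 - 592} = \sqrt{-592} = 4 i \sqrt{37} \approx 24.331 i$)
$\left(y{\left(17,19 \right)} - 1085\right) E = \left(\left(-3 + 29 \cdot 19\right) - 1085\right) 4 i \sqrt{37} = \left(\left(-3 + 551\right) - 1085\right) 4 i \sqrt{37} = \left(548 - 1085\right) 4 i \sqrt{37} = - 537 \cdot 4 i \sqrt{37} = - 2148 i \sqrt{37}$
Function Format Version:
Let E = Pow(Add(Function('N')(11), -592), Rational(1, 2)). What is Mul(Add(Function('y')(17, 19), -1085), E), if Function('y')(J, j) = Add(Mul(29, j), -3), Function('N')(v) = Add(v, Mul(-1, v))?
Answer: Mul(-2148, I, Pow(37, Rational(1, 2))) ≈ Mul(-13066., I)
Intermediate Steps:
Function('N')(v) = 0
Function('y')(J, j) = Add(-3, Mul(29, j))
E = Mul(4, I, Pow(37, Rational(1, 2))) (E = Pow(Add(0, -592), Rational(1, 2)) = Pow(-592, Rational(1, 2)) = Mul(4, I, Pow(37, Rational(1, 2))) ≈ Mul(24.331, I))
Mul(Add(Function('y')(17, 19), -1085), E) = Mul(Add(Add(-3, Mul(29, 19)), -1085), Mul(4, I, Pow(37, Rational(1, 2)))) = Mul(Add(Add(-3, 551), -1085), Mul(4, I, Pow(37, Rational(1, 2)))) = Mul(Add(548, -1085), Mul(4, I, Pow(37, Rational(1, 2)))) = Mul(-537, Mul(4, I, Pow(37, Rational(1, 2)))) = Mul(-2148, I, Pow(37, Rational(1, 2)))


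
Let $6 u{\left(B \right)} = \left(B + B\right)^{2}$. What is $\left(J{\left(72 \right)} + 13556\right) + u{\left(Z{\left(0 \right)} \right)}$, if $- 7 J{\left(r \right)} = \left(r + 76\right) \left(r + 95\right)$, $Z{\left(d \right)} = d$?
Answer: $\frac{70176}{7} \approx 10025.0$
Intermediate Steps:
$u{\left(B \right)} = \frac{2 B^{2}}{3}$ ($u{\left(B \right)} = \frac{\left(B + B\right)^{2}}{6} = \frac{\left(2 B\right)^{2}}{6} = \frac{4 B^{2}}{6} = \frac{2 B^{2}}{3}$)
$J{\left(r \right)} = - \frac{\left(76 + r\right) \left(95 + r\right)}{7}$ ($J{\left(r \right)} = - \frac{\left(r + 76\right) \left(r + 95\right)}{7} = - \frac{\left(76 + r\right) \left(95 + r\right)}{7}$)
$\left(J{\left(72 \right)} + 13556\right) + u{\left(Z{\left(0 \right)} \right)} = \left(\left(- \frac{7220}{7} - \frac{12312}{7} - \frac{72^{2}}{7}\right) + 13556\right) + \frac{2 \cdot 0^{2}}{3} = \left(\left(- \frac{7220}{7} - \frac{12312}{7} - \frac{5184}{7}\right) + 13556\right) + \frac{2}{3} \cdot 0 = \left(\left(- \frac{7220}{7} - \frac{12312}{7} - \frac{5184}{7}\right) + 13556\right) + 0 = \left(- \frac{24716}{7} + 13556\right) + 0 = \frac{70176}{7} + 0 = \frac{70176}{7}$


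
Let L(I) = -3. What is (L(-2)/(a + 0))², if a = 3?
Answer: 1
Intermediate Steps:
(L(-2)/(a + 0))² = (-3/(3 + 0))² = (-3/3)² = (-3*⅓)² = (-1)² = 1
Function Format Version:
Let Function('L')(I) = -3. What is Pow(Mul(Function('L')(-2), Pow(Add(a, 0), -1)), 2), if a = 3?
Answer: 1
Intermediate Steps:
Pow(Mul(Function('L')(-2), Pow(Add(a, 0), -1)), 2) = Pow(Mul(-3, Pow(Add(3, 0), -1)), 2) = Pow(Mul(-3, Pow(3, -1)), 2) = Pow(Mul(-3, Rational(1, 3)), 2) = Pow(-1, 2) = 1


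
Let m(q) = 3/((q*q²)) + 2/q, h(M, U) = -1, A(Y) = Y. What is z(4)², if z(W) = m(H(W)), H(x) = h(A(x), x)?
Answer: 25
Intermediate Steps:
H(x) = -1
m(q) = 2/q + 3/q³ (m(q) = 3/(q³) + 2/q = 3/q³ + 2/q = 2/q + 3/q³)
z(W) = -5 (z(W) = 2/(-1) + 3/(-1)³ = 2*(-1) + 3*(-1) = -2 - 3 = -5)
z(4)² = (-5)² = 25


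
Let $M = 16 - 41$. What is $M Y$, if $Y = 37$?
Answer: $-925$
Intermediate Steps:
$M = -25$ ($M = 16 - 41 = -25$)
$M Y = \left(-25\right) 37 = -925$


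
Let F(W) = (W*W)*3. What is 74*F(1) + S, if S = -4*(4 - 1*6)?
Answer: 230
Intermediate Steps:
S = 8 (S = -4*(4 - 6) = -4*(-2) = 8)
F(W) = 3*W² (F(W) = W²*3 = 3*W²)
74*F(1) + S = 74*(3*1²) + 8 = 74*(3*1) + 8 = 74*3 + 8 = 222 + 8 = 230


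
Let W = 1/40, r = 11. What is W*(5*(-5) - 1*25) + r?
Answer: 39/4 ≈ 9.7500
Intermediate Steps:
W = 1/40 ≈ 0.025000
W*(5*(-5) - 1*25) + r = (5*(-5) - 1*25)/40 + 11 = (-25 - 25)/40 + 11 = (1/40)*(-50) + 11 = -5/4 + 11 = 39/4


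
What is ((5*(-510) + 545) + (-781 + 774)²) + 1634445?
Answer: 1632489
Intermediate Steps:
((5*(-510) + 545) + (-781 + 774)²) + 1634445 = ((-2550 + 545) + (-7)²) + 1634445 = (-2005 + 49) + 1634445 = -1956 + 1634445 = 1632489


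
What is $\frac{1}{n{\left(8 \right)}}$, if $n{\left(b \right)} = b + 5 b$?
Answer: $\frac{1}{48} \approx 0.020833$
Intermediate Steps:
$n{\left(b \right)} = 6 b$
$\frac{1}{n{\left(8 \right)}} = \frac{1}{6 \cdot 8} = \frac{1}{48}$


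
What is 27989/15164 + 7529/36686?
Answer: 33558065/16361956 ≈ 2.0510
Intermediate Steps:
27989/15164 + 7529/36686 = 33558065/16361956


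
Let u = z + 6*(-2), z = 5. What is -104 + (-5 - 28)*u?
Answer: 127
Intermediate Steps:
u = -7 (u = 5 + 6*(-2) = 5 - 12 = -7)
-104 + (-5 - 28)*u = -104 + (-5 - 28)*(-7) = -104 - 33*(-7) = -104 + 231 = 127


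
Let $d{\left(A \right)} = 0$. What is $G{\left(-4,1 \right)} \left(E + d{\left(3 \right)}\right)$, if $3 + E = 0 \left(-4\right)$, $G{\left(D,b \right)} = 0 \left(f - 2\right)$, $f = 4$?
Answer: $0$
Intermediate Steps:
$G{\left(D,b \right)} = 0$ ($G{\left(D,b \right)} = 0 \left(4 - 2\right) = 0 \cdot 2 = 0$)
$E = -3$ ($E = -3 + 0 \left(-4\right) = -3 + 0 = -3$)
$G{\left(-4,1 \right)} \left(E + d{\left(3 \right)}\right) = 0 \left(-3 + 0\right) = 0 \left(-3\right) = 0$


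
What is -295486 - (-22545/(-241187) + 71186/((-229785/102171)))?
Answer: -4873997516644491/18473718265 ≈ -2.6383e+5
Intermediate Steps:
-295486 - (-22545/(-241187) + 71186/((-229785/102171))) = -295486 - (-22545*(-1/241187) + 71186/((-229785*1/102171))) = -295486 - (22545/241187 + 71186/(-76595/34057)) = -295486 - (22545/241187 + 71186*(-34057/76595)) = -295486 - (22545/241187 - 2424381602/76595) = -295486 - 1*(-584727598607299/18473718265) = -295486 + 584727598607299/18473718265 = -4873997516644491/18473718265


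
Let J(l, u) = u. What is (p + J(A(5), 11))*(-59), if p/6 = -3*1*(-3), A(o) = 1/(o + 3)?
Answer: -3835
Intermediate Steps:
A(o) = 1/(3 + o)
p = 54 (p = 6*(-3*1*(-3)) = 6*(-3*(-3)) = 6*9 = 54)
(p + J(A(5), 11))*(-59) = (54 + 11)*(-59) = 65*(-59) = -3835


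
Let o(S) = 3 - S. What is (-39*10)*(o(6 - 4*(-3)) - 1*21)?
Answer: 14040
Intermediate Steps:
(-39*10)*(o(6 - 4*(-3)) - 1*21) = (-39*10)*((3 - (6 - 4*(-3))) - 1*21) = -390*((3 - (6 + 12)) - 21) = -390*((3 - 1*18) - 21) = -390*((3 - 18) - 21) = -390*(-15 - 21) = -390*(-36) = 14040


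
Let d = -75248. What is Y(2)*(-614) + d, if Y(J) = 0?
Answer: -75248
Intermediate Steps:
Y(2)*(-614) + d = 0*(-614) - 75248 = 0 - 75248 = -75248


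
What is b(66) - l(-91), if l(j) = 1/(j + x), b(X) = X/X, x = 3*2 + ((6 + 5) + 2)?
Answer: 73/72 ≈ 1.0139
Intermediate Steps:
x = 19 (x = 6 + (11 + 2) = 6 + 13 = 19)
b(X) = 1
l(j) = 1/(19 + j) (l(j) = 1/(j + 19) = 1/(19 + j))
b(66) - l(-91) = 1 - 1/(19 - 91) = 1 - 1/(-72) = 1 - 1*(-1/72) = 1 + 1/72 = 73/72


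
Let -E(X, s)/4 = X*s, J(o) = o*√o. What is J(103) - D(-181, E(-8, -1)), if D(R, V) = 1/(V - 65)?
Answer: 1/97 + 103*√103 ≈ 1045.3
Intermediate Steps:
J(o) = o^(3/2)
E(X, s) = -4*X*s
D(R, V) = 1/(-65 + V)
J(103) - D(-181, E(-8, -1)) = 103^(3/2) - 1/(-65 - 4*(-8)*(-1)) = 103*√103 - 1/(-65 - 32) = 103*√103 - 1/(-97) = 103*√103 - 1*(-1/97) = 103*√103 + 1/97 = 1/97 + 103*√103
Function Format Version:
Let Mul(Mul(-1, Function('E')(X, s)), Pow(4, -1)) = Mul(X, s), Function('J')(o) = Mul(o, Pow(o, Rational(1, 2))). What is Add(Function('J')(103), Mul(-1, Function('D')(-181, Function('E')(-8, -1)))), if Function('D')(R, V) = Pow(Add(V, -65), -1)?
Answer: Add(Rational(1, 97), Mul(103, Pow(103, Rational(1, 2)))) ≈ 1045.3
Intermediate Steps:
Function('J')(o) = Pow(o, Rational(3, 2))
Function('E')(X, s) = Mul(-4, X, s) (Function('E')(X, s) = Mul(-4, Mul(X, s)) = Mul(-4, X, s))
Function('D')(R, V) = Pow(Add(-65, V), -1)
Add(Function('J')(103), Mul(-1, Function('D')(-181, Function('E')(-8, -1)))) = Add(Pow(103, Rational(3, 2)), Mul(-1, Pow(Add(-65, Mul(-4, -8, -1)), -1))) = Add(Mul(103, Pow(103, Rational(1, 2))), Mul(-1, Pow(Add(-65, -32), -1))) = Add(Mul(103, Pow(103, Rational(1, 2))), Mul(-1, Pow(-97, -1))) = Add(Mul(103, Pow(103, Rational(1, 2))), Mul(-1, Rational(-1, 97))) = Add(Mul(103, Pow(103, Rational(1, 2))), Rational(1, 97)) = Add(Rational(1, 97), Mul(103, Pow(103, Rational(1, 2))))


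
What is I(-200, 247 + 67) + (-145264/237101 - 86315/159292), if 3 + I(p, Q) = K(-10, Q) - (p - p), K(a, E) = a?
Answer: -534592568299/37768292492 ≈ -14.155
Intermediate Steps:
I(p, Q) = -13 (I(p, Q) = -3 + (-10 - (p - p)) = -3 + (-10 - 1*0) = -3 + (-10 + 0) = -3 - 10 = -13)
I(-200, 247 + 67) + (-145264/237101 - 86315/159292) = -13 + (-145264/237101 - 86315/159292) = -13 - 43604765903/37768292492 = -534592568299/37768292492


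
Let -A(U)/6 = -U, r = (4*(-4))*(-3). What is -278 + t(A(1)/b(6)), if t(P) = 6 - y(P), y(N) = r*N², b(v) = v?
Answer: -320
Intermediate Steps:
r = 48 (r = -16*(-3) = 48)
y(N) = 48*N²
A(U) = 6*U (A(U) = -(-6)*U = 6*U)
t(P) = 6 - 48*P²
-278 + t(A(1)/b(6)) = -278 + (6 - 48*1²) = -278 + (6 - 48*1) = -278 + (6 - 48) = -278 - 42 = -320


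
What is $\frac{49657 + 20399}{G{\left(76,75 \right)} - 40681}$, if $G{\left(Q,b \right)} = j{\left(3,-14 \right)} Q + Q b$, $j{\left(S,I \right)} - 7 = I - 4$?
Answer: $- \frac{23352}{11939} \approx -1.9559$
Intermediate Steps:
$j{\left(S,I \right)} = 3 + I$ ($j{\left(S,I \right)} = 7 + \left(I - 4\right) = 7 + \left(-4 + I\right) = 3 + I$)
$G{\left(Q,b \right)} = - 11 Q + Q b$ ($G{\left(Q,b \right)} = \left(3 - 14\right) Q + Q b = - 11 Q + Q b$)
$\frac{49657 + 20399}{G{\left(76,75 \right)} - 40681} = \frac{49657 + 20399}{76 \left(-11 + 75\right) - 40681} = \frac{70056}{76 \cdot 64 - 40681} = \frac{70056}{4864 - 40681} = \frac{70056}{-35817} = 70056 \left(- \frac{1}{35817}\right) = - \frac{23352}{11939}$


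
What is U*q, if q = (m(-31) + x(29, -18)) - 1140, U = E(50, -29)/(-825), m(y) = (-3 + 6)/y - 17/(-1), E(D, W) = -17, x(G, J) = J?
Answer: -601358/25575 ≈ -23.514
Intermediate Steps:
m(y) = 17 + 3/y (m(y) = 3/y - 17*(-1) = 3/y + 17 = 17 + 3/y)
U = 17/825 (U = -17/(-825) = -17*(-1/825) = 17/825 ≈ 0.020606)
q = -35374/31 (q = ((17 + 3/(-31)) - 18) - 1140 = ((17 + 3*(-1/31)) - 18) - 1140 = ((17 - 3/31) - 18) - 1140 = (524/31 - 18) - 1140 = -34/31 - 1140 = -35374/31 ≈ -1141.1)
U*q = (17/825)*(-35374/31) = -601358/25575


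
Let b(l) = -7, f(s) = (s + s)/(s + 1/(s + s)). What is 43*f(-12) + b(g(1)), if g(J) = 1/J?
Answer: 22745/289 ≈ 78.702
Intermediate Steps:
f(s) = 2*s/(s + 1/(2*s)) (f(s) = (2*s)/(s + 1/(2*s)) = 2*s/(s + 1/(2*s)))
43*f(-12) + b(g(1)) = 43*(4*(-12)²/(1 + 2*(-12)²)) - 7 = 43*(4*144/(1 + 2*144)) - 7 = 43*(4*144/(1 + 288)) - 7 = 43*(4*144/289) - 7 = 43*(4*144*(1/289)) - 7 = 43*(576/289) - 7 = 24768/289 - 7 = 22745/289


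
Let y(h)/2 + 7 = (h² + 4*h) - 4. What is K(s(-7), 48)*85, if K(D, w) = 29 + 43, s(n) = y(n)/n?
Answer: 6120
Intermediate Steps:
y(h) = -22 + 2*h² + 8*h (y(h) = -14 + 2*((h² + 4*h) - 4) = -14 + 2*(-4 + h² + 4*h) = -14 + (-8 + 2*h² + 8*h) = -22 + 2*h² + 8*h)
s(n) = (-22 + 2*n² + 8*n)/n
K(D, w) = 72
K(s(-7), 48)*85 = 72*85 = 6120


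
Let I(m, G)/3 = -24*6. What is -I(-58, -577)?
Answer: 432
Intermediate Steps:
I(m, G) = -432 (I(m, G) = 3*(-24*6) = 3*(-144) = -432)
-I(-58, -577) = -1*(-432) = 432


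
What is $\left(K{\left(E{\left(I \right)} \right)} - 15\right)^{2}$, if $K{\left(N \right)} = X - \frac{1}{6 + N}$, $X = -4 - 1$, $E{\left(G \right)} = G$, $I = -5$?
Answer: $441$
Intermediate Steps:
$X = -5$
$K{\left(N \right)} = -5 - \frac{1}{6 + N}$
$\left(K{\left(E{\left(I \right)} \right)} - 15\right)^{2} = \left(\frac{-31 - -25}{6 - 5} - 15\right)^{2} = \left(\frac{-31 + 25}{1} - 15\right)^{2} = \left(1 \left(-6\right) - 15\right)^{2} = \left(-6 - 15\right)^{2} = \left(-21\right)^{2} = 441$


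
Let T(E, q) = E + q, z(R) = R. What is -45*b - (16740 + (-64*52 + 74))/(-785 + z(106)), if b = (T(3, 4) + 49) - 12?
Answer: -1330934/679 ≈ -1960.1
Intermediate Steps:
b = 44 (b = ((3 + 4) + 49) - 12 = (7 + 49) - 12 = 56 - 12 = 44)
-45*b - (16740 + (-64*52 + 74))/(-785 + z(106)) = -45*44 - (16740 + (-64*52 + 74))/(-785 + 106) = -1980 - (16740 + (-3328 + 74))/(-679) = -1980 - (16740 - 3254)*(-1)/679 = -1980 - 13486*(-1)/679 = -1980 - 1*(-13486/679) = -1980 + 13486/679 = -1330934/679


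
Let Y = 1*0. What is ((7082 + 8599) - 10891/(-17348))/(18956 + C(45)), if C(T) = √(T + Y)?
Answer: 1289220681581/1558413737267 - 816134637*√5/6233654949068 ≈ 0.82697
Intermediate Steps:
Y = 0
C(T) = √T (C(T) = √(T + 0) = √T)
((7082 + 8599) - 10891/(-17348))/(18956 + C(45)) = ((7082 + 8599) - 10891/(-17348))/(18956 + √45) = (15681 - 10891*(-1/17348))/(18956 + 3*√5) = (15681 + 10891/17348)/(18956 + 3*√5) = 272044879/(17348*(18956 + 3*√5))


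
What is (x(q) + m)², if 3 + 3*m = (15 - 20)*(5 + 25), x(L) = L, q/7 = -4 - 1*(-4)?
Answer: 2601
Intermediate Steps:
q = 0 (q = 7*(-4 - 1*(-4)) = 7*(-4 + 4) = 7*0 = 0)
m = -51 (m = -1 + ((15 - 20)*(5 + 25))/3 = -1 + (-5*30)/3 = -1 + (⅓)*(-150) = -1 - 50 = -51)
(x(q) + m)² = (0 - 51)² = (-51)² = 2601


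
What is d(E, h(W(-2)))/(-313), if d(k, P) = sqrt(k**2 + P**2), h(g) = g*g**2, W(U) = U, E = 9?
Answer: -sqrt(145)/313 ≈ -0.038472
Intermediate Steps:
h(g) = g**3
d(k, P) = sqrt(P**2 + k**2)
d(E, h(W(-2)))/(-313) = sqrt(((-2)**3)**2 + 9**2)/(-313) = sqrt((-8)**2 + 81)*(-1/313) = sqrt(64 + 81)*(-1/313) = sqrt(145)*(-1/313) = -sqrt(145)/313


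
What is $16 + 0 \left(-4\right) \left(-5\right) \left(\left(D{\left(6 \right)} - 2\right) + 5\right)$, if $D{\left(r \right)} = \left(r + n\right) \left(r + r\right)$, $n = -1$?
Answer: $16$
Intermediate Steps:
$D{\left(r \right)} = 2 r \left(-1 + r\right)$ ($D{\left(r \right)} = \left(r - 1\right) \left(r + r\right) = \left(-1 + r\right) 2 r = 2 r \left(-1 + r\right)$)
$16 + 0 \left(-4\right) \left(-5\right) \left(\left(D{\left(6 \right)} - 2\right) + 5\right) = 16 + 0 \left(-4\right) \left(-5\right) \left(\left(2 \cdot 6 \left(-1 + 6\right) - 2\right) + 5\right) = 16 + 0 \left(-5\right) \left(\left(2 \cdot 6 \cdot 5 - 2\right) + 5\right) = 16 + 0 \left(\left(60 - 2\right) + 5\right) = 16 + 0 \left(58 + 5\right) = 16 + 0 \cdot 63 = 16 + 0 = 16$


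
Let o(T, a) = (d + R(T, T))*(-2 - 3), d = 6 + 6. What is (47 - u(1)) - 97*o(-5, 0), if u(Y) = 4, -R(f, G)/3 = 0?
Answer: 5863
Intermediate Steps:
R(f, G) = 0 (R(f, G) = -3*0 = 0)
d = 12
o(T, a) = -60 (o(T, a) = (12 + 0)*(-2 - 3) = 12*(-5) = -60)
(47 - u(1)) - 97*o(-5, 0) = (47 - 1*4) - 97*(-60) = (47 - 4) + 5820 = 43 + 5820 = 5863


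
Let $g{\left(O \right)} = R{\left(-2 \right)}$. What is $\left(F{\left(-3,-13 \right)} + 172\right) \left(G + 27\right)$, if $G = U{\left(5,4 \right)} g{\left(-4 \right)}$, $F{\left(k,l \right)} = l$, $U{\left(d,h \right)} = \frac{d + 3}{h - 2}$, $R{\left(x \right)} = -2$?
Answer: $3021$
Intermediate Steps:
$g{\left(O \right)} = -2$
$U{\left(d,h \right)} = \frac{3 + d}{-2 + h}$
$G = -8$ ($G = \frac{3 + 5}{-2 + 4} \left(-2\right) = \frac{1}{2} \cdot 8 \left(-2\right) = 4 \left(-2\right) = -8$)
$\left(F{\left(-3,-13 \right)} + 172\right) \left(G + 27\right) = \left(-13 + 172\right) \left(-8 + 27\right) = 159 \cdot 19 = 3021$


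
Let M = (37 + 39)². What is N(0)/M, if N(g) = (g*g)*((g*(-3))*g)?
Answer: 0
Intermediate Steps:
M = 5776 (M = 76² = 5776)
N(g) = -3*g⁴ (N(g) = g²*((-3*g)*g) = g²*(-3*g²) = -3*g⁴)
N(0)/M = -3*0⁴/5776 = -3*0*(1/5776) = 0*(1/5776) = 0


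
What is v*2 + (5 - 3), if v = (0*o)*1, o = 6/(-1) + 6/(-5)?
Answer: 2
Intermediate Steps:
o = -36/5 (o = 6*(-1) + 6*(-⅕) = -6 - 6/5 = -36/5 ≈ -7.2000)
v = 0 (v = (0*(-36/5))*1 = 0*1 = 0)
v*2 + (5 - 3) = 0*2 + (5 - 3) = 0 + 2 = 2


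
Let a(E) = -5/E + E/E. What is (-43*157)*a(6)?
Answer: -6751/6 ≈ -1125.2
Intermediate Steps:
a(E) = 1 - 5/E (a(E) = -5/E + 1 = 1 - 5/E)
(-43*157)*a(6) = (-43*157)*((-5 + 6)/6) = -6751/6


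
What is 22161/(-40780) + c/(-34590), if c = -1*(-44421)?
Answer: -85934579/47019340 ≈ -1.8276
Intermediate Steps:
c = 44421
22161/(-40780) + c/(-34590) = 22161/(-40780) + 44421/(-34590) = 22161*(-1/40780) + 44421*(-1/34590) = -22161/40780 - 14807/11530 = -85934579/47019340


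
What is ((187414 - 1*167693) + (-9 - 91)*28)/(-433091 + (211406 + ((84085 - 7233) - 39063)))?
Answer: -16921/183896 ≈ -0.092014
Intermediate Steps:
((187414 - 1*167693) + (-9 - 91)*28)/(-433091 + (211406 + ((84085 - 7233) - 39063))) = ((187414 - 167693) - 100*28)/(-433091 + (211406 + (76852 - 39063))) = (19721 - 2800)/(-433091 + (211406 + 37789)) = 16921/(-433091 + 249195) = 16921/(-183896) = 16921*(-1/183896) = -16921/183896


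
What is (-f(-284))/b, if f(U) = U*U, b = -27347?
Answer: 80656/27347 ≈ 2.9494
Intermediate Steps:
f(U) = U²
(-f(-284))/b = -1*(-284)²/(-27347) = -1*80656*(-1/27347) = -80656*(-1/27347) = 80656/27347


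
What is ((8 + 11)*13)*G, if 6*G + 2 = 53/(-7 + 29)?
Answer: 741/44 ≈ 16.841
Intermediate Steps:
G = 3/44 (G = -⅓ + (53/(-7 + 29))/6 = -⅓ + (53/22)/6 = -⅓ + (53*(1/22))/6 = -⅓ + (⅙)*(53/22) = -⅓ + 53/132 = 3/44 ≈ 0.068182)
((8 + 11)*13)*G = ((8 + 11)*13)*(3/44) = (19*13)*(3/44) = 247*(3/44) = 741/44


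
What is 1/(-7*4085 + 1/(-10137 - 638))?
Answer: -10775/308111126 ≈ -3.4971e-5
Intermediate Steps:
1/(-7*4085 + 1/(-10137 - 638)) = 1/(-28595 + 1/(-10775)) = 1/(-28595 - 1/10775) = 1/(-308111126/10775) = -10775/308111126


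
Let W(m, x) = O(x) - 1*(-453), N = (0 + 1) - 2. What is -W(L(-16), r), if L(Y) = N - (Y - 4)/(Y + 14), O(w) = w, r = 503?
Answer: -956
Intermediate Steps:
N = -1 (N = 1 - 2 = -1)
L(Y) = -1 - (-4 + Y)/(14 + Y) (L(Y) = -1 - (Y - 4)/(Y + 14) = -1 - (-4 + Y)/(14 + Y))
W(m, x) = 453 + x (W(m, x) = x - 1*(-453) = x + 453 = 453 + x)
-W(L(-16), r) = -(453 + 503) = -1*956 = -956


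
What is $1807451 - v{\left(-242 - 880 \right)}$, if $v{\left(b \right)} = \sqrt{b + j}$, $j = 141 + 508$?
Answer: $1807451 - i \sqrt{473} \approx 1.8075 \cdot 10^{6} - 21.749 i$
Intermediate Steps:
$j = 649$
$v{\left(b \right)} = \sqrt{649 + b}$ ($v{\left(b \right)} = \sqrt{b + 649} = \sqrt{649 + b}$)
$1807451 - v{\left(-242 - 880 \right)} = 1807451 - \sqrt{649 - 1122} = 1807451 - \sqrt{-473} = 1807451 - i \sqrt{473}$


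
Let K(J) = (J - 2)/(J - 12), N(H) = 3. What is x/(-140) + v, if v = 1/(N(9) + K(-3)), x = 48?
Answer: -3/70 ≈ -0.042857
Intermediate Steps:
K(J) = (-2 + J)/(-12 + J)
v = 3/10 (v = 1/(3 + (-2 - 3)/(-12 - 3)) = 1/(3 - 5/(-15)) = 1/(3 - 1/15*(-5)) = 1/(3 + 1/3) = 1/(10/3) = 3/10 ≈ 0.30000)
x/(-140) + v = 48/(-140) + 3/10 = -1/140*48 + 3/10 = -12/35 + 3/10 = -3/70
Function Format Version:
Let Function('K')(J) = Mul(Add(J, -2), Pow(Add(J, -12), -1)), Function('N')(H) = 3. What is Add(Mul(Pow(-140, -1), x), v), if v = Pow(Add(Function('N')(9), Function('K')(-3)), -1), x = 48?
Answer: Rational(-3, 70) ≈ -0.042857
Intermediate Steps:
Function('K')(J) = Mul(Pow(Add(-12, J), -1), Add(-2, J)) (Function('K')(J) = Mul(Add(-2, J), Pow(Add(-12, J), -1)) = Mul(Pow(Add(-12, J), -1), Add(-2, J)))
v = Rational(3, 10) (v = Pow(Add(3, Mul(Pow(Add(-12, -3), -1), Add(-2, -3))), -1) = Pow(Add(3, Mul(Pow(-15, -1), -5)), -1) = Pow(Add(3, Mul(Rational(-1, 15), -5)), -1) = Pow(Add(3, Rational(1, 3)), -1) = Pow(Rational(10, 3), -1) = Rational(3, 10) ≈ 0.30000)
Add(Mul(Pow(-140, -1), x), v) = Add(Mul(Pow(-140, -1), 48), Rational(3, 10)) = Add(Mul(Rational(-1, 140), 48), Rational(3, 10)) = Add(Rational(-12, 35), Rational(3, 10)) = Rational(-3, 70)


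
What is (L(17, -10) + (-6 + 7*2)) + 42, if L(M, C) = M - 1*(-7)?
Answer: 74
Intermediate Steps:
L(M, C) = 7 + M (L(M, C) = M + 7 = 7 + M)
(L(17, -10) + (-6 + 7*2)) + 42 = ((7 + 17) + (-6 + 7*2)) + 42 = (24 + (-6 + 14)) + 42 = (24 + 8) + 42 = 32 + 42 = 74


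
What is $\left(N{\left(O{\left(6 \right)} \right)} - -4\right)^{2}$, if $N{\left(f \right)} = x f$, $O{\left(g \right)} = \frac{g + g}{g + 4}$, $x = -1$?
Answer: $\frac{196}{25} \approx 7.84$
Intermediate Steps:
$O{\left(g \right)} = \frac{2 g}{4 + g}$
$N{\left(f \right)} = - f$
$\left(N{\left(O{\left(6 \right)} \right)} - -4\right)^{2} = \left(- \frac{2 \cdot 6}{4 + 6} - -4\right)^{2} = \left(- \frac{2 \cdot 6}{10} + 4\right)^{2} = \left(\left(-1\right) \frac{6}{5} + 4\right)^{2} = \left(- \frac{6}{5} + 4\right)^{2} = \left(\frac{14}{5}\right)^{2} = \frac{196}{25}$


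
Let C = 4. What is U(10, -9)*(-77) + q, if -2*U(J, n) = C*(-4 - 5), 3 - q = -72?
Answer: -1311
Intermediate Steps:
q = 75 (q = 3 - 1*(-72) = 3 + 72 = 75)
U(J, n) = 18 (U(J, n) = -2*(-4 - 5) = -2*(-9) = -½*(-36) = 18)
U(10, -9)*(-77) + q = 18*(-77) + 75 = -1386 + 75 = -1311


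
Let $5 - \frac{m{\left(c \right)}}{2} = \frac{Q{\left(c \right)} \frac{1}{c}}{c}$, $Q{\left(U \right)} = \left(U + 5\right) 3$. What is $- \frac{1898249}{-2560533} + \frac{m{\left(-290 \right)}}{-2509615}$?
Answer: $\frac{40063965941698907}{54042256528525950} \approx 0.74135$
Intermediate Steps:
$Q{\left(U \right)} = 15 + 3 U$ ($Q{\left(U \right)} = \left(5 + U\right) 3 = 15 + 3 U$)
$m{\left(c \right)} = 10 - \frac{2 \left(15 + 3 c\right)}{c^{2}}$ ($m{\left(c \right)} = 10 - 2 \frac{\left(15 + 3 c\right) \frac{1}{c}}{c} = 10 - 2 \frac{\frac{1}{c} \left(15 + 3 c\right)}{c} = 10 - 2 \frac{15 + 3 c}{c^{2}} = 10 - \frac{2 \left(15 + 3 c\right)}{c^{2}}$)
$- \frac{1898249}{-2560533} + \frac{m{\left(-290 \right)}}{-2509615} = - \frac{1898249}{-2560533} + \frac{10 - \frac{30}{84100} - \frac{6}{-290}}{-2509615} = \left(-1898249\right) \left(- \frac{1}{2560533}\right) + \left(10 - \frac{3}{8410} - - \frac{3}{145}\right) \left(- \frac{1}{2509615}\right) = \frac{1898249}{2560533} + \left(10 - \frac{3}{8410} + \frac{3}{145}\right) \left(- \frac{1}{2509615}\right) = \frac{1898249}{2560533} + \frac{84271}{8410} \left(- \frac{1}{2509615}\right) = \frac{1898249}{2560533} - \frac{84271}{21105862150} = \frac{40063965941698907}{54042256528525950}$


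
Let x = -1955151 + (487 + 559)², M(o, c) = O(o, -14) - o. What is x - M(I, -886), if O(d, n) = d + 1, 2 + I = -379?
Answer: -861036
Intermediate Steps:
I = -381 (I = -2 - 379 = -381)
O(d, n) = 1 + d
M(o, c) = 1 (M(o, c) = (1 + o) - o = 1)
x = -861035 (x = -1955151 + 1046² = -1955151 + 1094116 = -861035)
x - M(I, -886) = -861035 - 1*1 = -861035 - 1 = -861036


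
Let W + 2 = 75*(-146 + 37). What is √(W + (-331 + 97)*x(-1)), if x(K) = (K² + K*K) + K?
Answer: I*√8411 ≈ 91.712*I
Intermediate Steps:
x(K) = K + 2*K² (x(K) = (K² + K²) + K = 2*K² + K = K + 2*K²)
W = -8177 (W = -2 + 75*(-146 + 37) = -2 + 75*(-109) = -2 - 8175 = -8177)
√(W + (-331 + 97)*x(-1)) = √(-8177 + (-331 + 97)*(-(1 + 2*(-1)))) = √(-8177 - (-234)*(1 - 2)) = √(-8177 - (-234)*(-1)) = √(-8177 - 234*1) = √(-8177 - 234) = √(-8411) = I*√8411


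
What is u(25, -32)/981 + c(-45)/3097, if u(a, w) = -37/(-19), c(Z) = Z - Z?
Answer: 37/18639 ≈ 0.0019851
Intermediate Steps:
c(Z) = 0
u(a, w) = 37/19 (u(a, w) = -37*(-1/19) = 37/19)
u(25, -32)/981 + c(-45)/3097 = (37/19)/981 + 0/3097 = (37/19)*(1/981) + 0*(1/3097) = 37/18639 + 0 = 37/18639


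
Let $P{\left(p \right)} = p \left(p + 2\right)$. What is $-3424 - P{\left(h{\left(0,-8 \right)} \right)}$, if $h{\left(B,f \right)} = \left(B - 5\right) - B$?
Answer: $-3439$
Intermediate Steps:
$h{\left(B,f \right)} = -5$ ($h{\left(B,f \right)} = \left(-5 + B\right) - B = -5$)
$P{\left(p \right)} = p \left(2 + p\right)$
$-3424 - P{\left(h{\left(0,-8 \right)} \right)} = -3424 - - 5 \left(2 - 5\right) = -3424 - \left(-5\right) \left(-3\right) = -3424 - 15 = -3439$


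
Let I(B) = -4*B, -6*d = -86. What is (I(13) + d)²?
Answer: 12769/9 ≈ 1418.8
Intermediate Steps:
d = 43/3 (d = -⅙*(-86) = 43/3 ≈ 14.333)
(I(13) + d)² = (-4*13 + 43/3)² = (-52 + 43/3)² = (-113/3)² = 12769/9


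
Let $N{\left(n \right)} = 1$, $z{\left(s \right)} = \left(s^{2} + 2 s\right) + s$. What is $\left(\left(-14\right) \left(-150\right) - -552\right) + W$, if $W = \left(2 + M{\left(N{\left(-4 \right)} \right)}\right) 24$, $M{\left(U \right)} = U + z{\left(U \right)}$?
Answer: $2820$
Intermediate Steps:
$z{\left(s \right)} = s^{2} + 3 s$
$M{\left(U \right)} = U + U \left(3 + U\right)$
$W = 168$ ($W = \left(2 + 1 \left(4 + 1\right)\right) 24 = \left(2 + 1 \cdot 5\right) 24 = \left(2 + 5\right) 24 = 7 \cdot 24 = 168$)
$\left(\left(-14\right) \left(-150\right) - -552\right) + W = \left(\left(-14\right) \left(-150\right) - -552\right) + 168 = \left(2100 + 552\right) + 168 = 2652 + 168 = 2820$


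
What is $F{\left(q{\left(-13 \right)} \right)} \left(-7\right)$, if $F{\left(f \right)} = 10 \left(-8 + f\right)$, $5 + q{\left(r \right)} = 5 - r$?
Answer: $-350$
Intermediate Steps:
$q{\left(r \right)} = - r$ ($q{\left(r \right)} = -5 - \left(-5 + r\right) = - r$)
$F{\left(f \right)} = -80 + 10 f$
$F{\left(q{\left(-13 \right)} \right)} \left(-7\right) = \left(-80 + 10 \left(\left(-1\right) \left(-13\right)\right)\right) \left(-7\right) = \left(-80 + 10 \cdot 13\right) \left(-7\right) = \left(-80 + 130\right) \left(-7\right) = 50 \left(-7\right) = -350$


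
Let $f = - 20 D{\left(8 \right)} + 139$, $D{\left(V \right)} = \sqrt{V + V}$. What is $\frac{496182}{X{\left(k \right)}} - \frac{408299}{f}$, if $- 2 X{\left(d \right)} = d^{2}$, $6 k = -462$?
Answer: $- \frac{2479354247}{349811} \approx -7087.7$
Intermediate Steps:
$k = -77$ ($k = \frac{1}{6} \left(-462\right) = -77$)
$D{\left(V \right)} = \sqrt{2} \sqrt{V}$ ($D{\left(V \right)} = \sqrt{2 V} = \sqrt{2} \sqrt{V}$)
$f = 59$ ($f = - 20 \sqrt{2} \sqrt{8} + 139 = - 20 \sqrt{2} \cdot 2 \sqrt{2} + 139 = \left(-20\right) 4 + 139 = -80 + 139 = 59$)
$X{\left(d \right)} = - \frac{d^{2}}{2}$
$\frac{496182}{X{\left(k \right)}} - \frac{408299}{f} = \frac{496182}{\left(- \frac{1}{2}\right) \left(-77\right)^{2}} - \frac{408299}{59} = \frac{496182}{\left(- \frac{1}{2}\right) 5929} - \frac{408299}{59} = \frac{496182}{- \frac{5929}{2}} - \frac{408299}{59} = 496182 \left(- \frac{2}{5929}\right) - \frac{408299}{59} = - \frac{992364}{5929} - \frac{408299}{59} = - \frac{2479354247}{349811}$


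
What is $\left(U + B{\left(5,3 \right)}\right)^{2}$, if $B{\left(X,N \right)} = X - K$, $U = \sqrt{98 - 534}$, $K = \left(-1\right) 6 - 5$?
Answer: $-180 + 64 i \sqrt{109} \approx -180.0 + 668.18 i$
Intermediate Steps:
$K = -11$ ($K = -6 - 5 = -11$)
$U = 2 i \sqrt{109}$ ($U = \sqrt{-436} = 2 i \sqrt{109} \approx 20.881 i$)
$B{\left(X,N \right)} = 11 + X$ ($B{\left(X,N \right)} = X - -11 = X + 11 = 11 + X$)
$\left(U + B{\left(5,3 \right)}\right)^{2} = \left(2 i \sqrt{109} + \left(11 + 5\right)\right)^{2} = \left(2 i \sqrt{109} + 16\right)^{2} = \left(16 + 2 i \sqrt{109}\right)^{2}$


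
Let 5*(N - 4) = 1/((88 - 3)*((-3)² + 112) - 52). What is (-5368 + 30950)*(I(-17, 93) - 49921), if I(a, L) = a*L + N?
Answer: -67405888213358/51165 ≈ -1.3174e+9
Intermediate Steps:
N = 204661/51165 (N = 4 + 1/(5*((88 - 3)*((-3)² + 112) - 52)) = 4 + 1/(5*(85*(9 + 112) - 52)) = 4 + 1/(5*(85*121 - 52)) = 4 + 1/(5*(10285 - 52)) = 4 + (⅕)/10233 = 4 + (⅕)*(1/10233) = 4 + 1/51165 = 204661/51165 ≈ 4.0000)
I(a, L) = 204661/51165 + L*a (I(a, L) = a*L + 204661/51165 = L*a + 204661/51165 = 204661/51165 + L*a)
(-5368 + 30950)*(I(-17, 93) - 49921) = (-5368 + 30950)*((204661/51165 + 93*(-17)) - 49921) = 25582*((204661/51165 - 1581) - 49921) = 25582*(-80687204/51165 - 49921) = 25582*(-2634895169/51165) = -67405888213358/51165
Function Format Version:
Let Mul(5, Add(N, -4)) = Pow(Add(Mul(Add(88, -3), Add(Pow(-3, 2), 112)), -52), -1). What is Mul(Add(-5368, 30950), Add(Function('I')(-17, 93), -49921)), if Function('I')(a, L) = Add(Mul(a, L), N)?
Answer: Rational(-67405888213358, 51165) ≈ -1.3174e+9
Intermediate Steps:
N = Rational(204661, 51165) (N = Add(4, Mul(Rational(1, 5), Pow(Add(Mul(Add(88, -3), Add(Pow(-3, 2), 112)), -52), -1))) = Add(4, Mul(Rational(1, 5), Pow(Add(Mul(85, Add(9, 112)), -52), -1))) = Add(4, Mul(Rational(1, 5), Pow(Add(Mul(85, 121), -52), -1))) = Add(4, Mul(Rational(1, 5), Pow(Add(10285, -52), -1))) = Add(4, Mul(Rational(1, 5), Pow(10233, -1))) = Add(4, Mul(Rational(1, 5), Rational(1, 10233))) = Add(4, Rational(1, 51165)) = Rational(204661, 51165) ≈ 4.0000)
Function('I')(a, L) = Add(Rational(204661, 51165), Mul(L, a)) (Function('I')(a, L) = Add(Mul(a, L), Rational(204661, 51165)) = Add(Mul(L, a), Rational(204661, 51165)) = Add(Rational(204661, 51165), Mul(L, a)))
Mul(Add(-5368, 30950), Add(Function('I')(-17, 93), -49921)) = Mul(Add(-5368, 30950), Add(Add(Rational(204661, 51165), Mul(93, -17)), -49921)) = Mul(25582, Add(Add(Rational(204661, 51165), -1581), -49921)) = Mul(25582, Add(Rational(-80687204, 51165), -49921)) = Mul(25582, Rational(-2634895169, 51165)) = Rational(-67405888213358, 51165)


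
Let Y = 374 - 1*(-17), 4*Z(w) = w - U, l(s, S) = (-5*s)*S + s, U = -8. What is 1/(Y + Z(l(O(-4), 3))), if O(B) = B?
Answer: 1/407 ≈ 0.0024570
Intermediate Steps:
l(s, S) = s - 5*S*s (l(s, S) = -5*S*s + s = s - 5*S*s)
Z(w) = 2 + w/4 (Z(w) = (w - 1*(-8))/4 = (w + 8)/4 = (8 + w)/4 = 2 + w/4)
Y = 391 (Y = 374 + 17 = 391)
1/(Y + Z(l(O(-4), 3))) = 1/(391 + (2 + (-4*(1 - 5*3))/4)) = 1/(391 + (2 + (-4*(1 - 15))/4)) = 1/(391 + (2 + (-4*(-14))/4)) = 1/(391 + (2 + (¼)*56)) = 1/(391 + (2 + 14)) = 1/(391 + 16) = 1/407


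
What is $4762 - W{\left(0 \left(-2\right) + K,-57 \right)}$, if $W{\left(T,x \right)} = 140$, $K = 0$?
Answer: $4622$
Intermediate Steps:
$4762 - W{\left(0 \left(-2\right) + K,-57 \right)} = 4762 - 140 = 4622$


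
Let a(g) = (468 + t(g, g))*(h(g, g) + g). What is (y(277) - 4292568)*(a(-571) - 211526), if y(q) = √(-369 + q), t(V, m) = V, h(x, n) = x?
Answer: 403072135200 - 187800*I*√23 ≈ 4.0307e+11 - 9.0066e+5*I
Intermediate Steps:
a(g) = 2*g*(468 + g) (a(g) = (468 + g)*(g + g) = (468 + g)*(2*g) = 2*g*(468 + g))
(y(277) - 4292568)*(a(-571) - 211526) = (√(-369 + 277) - 4292568)*(2*(-571)*(468 - 571) - 211526) = (√(-92) - 4292568)*(2*(-571)*(-103) - 211526) = (2*I*√23 - 4292568)*(117626 - 211526) = (-4292568 + 2*I*√23)*(-93900) = 403072135200 - 187800*I*√23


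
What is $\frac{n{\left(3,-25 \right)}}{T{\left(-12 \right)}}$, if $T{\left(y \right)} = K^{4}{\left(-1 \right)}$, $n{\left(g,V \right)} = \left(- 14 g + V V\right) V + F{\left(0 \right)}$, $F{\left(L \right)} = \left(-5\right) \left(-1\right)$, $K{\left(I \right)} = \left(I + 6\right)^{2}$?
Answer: $- \frac{2914}{78125} \approx -0.037299$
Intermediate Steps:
$K{\left(I \right)} = \left(6 + I\right)^{2}$
$F{\left(L \right)} = 5$
$n{\left(g,V \right)} = 5 + V \left(V^{2} - 14 g\right)$ ($n{\left(g,V \right)} = \left(- 14 g + V V\right) V + 5 = \left(- 14 g + V^{2}\right) V + 5 = \left(V^{2} - 14 g\right) V + 5 = V \left(V^{2} - 14 g\right) + 5 = 5 + V \left(V^{2} - 14 g\right)$)
$T{\left(y \right)} = 390625$ ($T{\left(y \right)} = \left(\left(6 - 1\right)^{2}\right)^{4} = \left(5^{2}\right)^{4} = 25^{4} = 390625$)
$\frac{n{\left(3,-25 \right)}}{T{\left(-12 \right)}} = \frac{5 + \left(-25\right)^{3} - \left(-350\right) 3}{390625} = \left(5 - 15625 + 1050\right) \frac{1}{390625} = \left(-14570\right) \frac{1}{390625} = - \frac{2914}{78125}$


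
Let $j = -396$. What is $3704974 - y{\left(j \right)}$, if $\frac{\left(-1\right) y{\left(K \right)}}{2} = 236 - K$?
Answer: $3706238$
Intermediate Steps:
$y{\left(K \right)} = -472 + 2 K$ ($y{\left(K \right)} = - 2 \left(236 - K\right) = -472 + 2 K$)
$3704974 - y{\left(j \right)} = 3704974 - \left(-472 + 2 \left(-396\right)\right) = 3704974 - \left(-472 - 792\right) = 3704974 - -1264 = 3704974 + 1264 = 3706238$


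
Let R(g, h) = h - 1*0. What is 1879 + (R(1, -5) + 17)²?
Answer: 2023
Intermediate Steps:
R(g, h) = h (R(g, h) = h + 0 = h)
1879 + (R(1, -5) + 17)² = 1879 + (-5 + 17)² = 1879 + 12² = 1879 + 144 = 2023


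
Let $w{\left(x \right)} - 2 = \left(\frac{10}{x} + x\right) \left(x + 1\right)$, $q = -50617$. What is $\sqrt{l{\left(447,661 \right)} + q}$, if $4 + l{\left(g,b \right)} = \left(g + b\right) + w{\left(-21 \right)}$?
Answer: $\frac{i \sqrt{21644931}}{21} \approx 221.54 i$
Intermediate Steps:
$w{\left(x \right)} = 2 + \left(1 + x\right) \left(x + \frac{10}{x}\right)$ ($w{\left(x \right)} = 2 + \left(\frac{10}{x} + x\right) \left(x + 1\right) = 2 + \left(x + \frac{10}{x}\right) \left(1 + x\right) = 2 + \left(1 + x\right) \left(x + \frac{10}{x}\right)$)
$l{\left(g,b \right)} = \frac{8978}{21} + b + g$ ($l{\left(g,b \right)} = -4 + \left(\left(g + b\right) + \left(12 - 21 + \left(-21\right)^{2} + \frac{10}{-21}\right)\right) = -4 + \left(\left(b + g\right) + \left(12 - 21 + 441 + 10 \left(- \frac{1}{21}\right)\right)\right) = -4 + \left(\left(b + g\right) + \left(12 - 21 + 441 - \frac{10}{21}\right)\right) = -4 + \left(\left(b + g\right) + \frac{9062}{21}\right) = -4 + \left(\frac{9062}{21} + b + g\right) = \frac{8978}{21} + b + g$)
$\sqrt{l{\left(447,661 \right)} + q} = \sqrt{\left(\frac{8978}{21} + 661 + 447\right) - 50617} = \sqrt{\frac{32246}{21} - 50617} = \sqrt{- \frac{1030711}{21}} = \frac{i \sqrt{21644931}}{21}$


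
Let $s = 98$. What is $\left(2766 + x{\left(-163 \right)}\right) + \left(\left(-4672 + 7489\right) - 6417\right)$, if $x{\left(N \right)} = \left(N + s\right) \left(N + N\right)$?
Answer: $20356$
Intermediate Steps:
$x{\left(N \right)} = 2 N \left(98 + N\right)$ ($x{\left(N \right)} = \left(N + 98\right) \left(N + N\right) = \left(98 + N\right) 2 N = 2 N \left(98 + N\right)$)
$\left(2766 + x{\left(-163 \right)}\right) + \left(\left(-4672 + 7489\right) - 6417\right) = \left(2766 + 2 \left(-163\right) \left(98 - 163\right)\right) + \left(\left(-4672 + 7489\right) - 6417\right) = \left(2766 + 2 \left(-163\right) \left(-65\right)\right) + \left(2817 - 6417\right) = \left(2766 + 21190\right) - 3600 = 23956 - 3600 = 20356$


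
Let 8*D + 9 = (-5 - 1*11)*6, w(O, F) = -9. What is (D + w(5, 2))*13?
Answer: -2301/8 ≈ -287.63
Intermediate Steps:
D = -105/8 (D = -9/8 + ((-5 - 1*11)*6)/8 = -9/8 + ((-5 - 11)*6)/8 = -9/8 + (-16*6)/8 = -9/8 + (⅛)*(-96) = -9/8 - 12 = -105/8 ≈ -13.125)
(D + w(5, 2))*13 = (-105/8 - 9)*13 = -177/8*13 = -2301/8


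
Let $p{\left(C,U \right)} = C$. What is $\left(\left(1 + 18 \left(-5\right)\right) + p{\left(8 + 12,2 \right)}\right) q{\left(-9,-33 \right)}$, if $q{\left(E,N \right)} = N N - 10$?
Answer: $-74451$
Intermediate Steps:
$q{\left(E,N \right)} = -10 + N^{2}$ ($q{\left(E,N \right)} = N^{2} - 10 = -10 + N^{2}$)
$\left(\left(1 + 18 \left(-5\right)\right) + p{\left(8 + 12,2 \right)}\right) q{\left(-9,-33 \right)} = \left(\left(1 + 18 \left(-5\right)\right) + \left(8 + 12\right)\right) \left(-10 + \left(-33\right)^{2}\right) = \left(\left(1 - 90\right) + 20\right) \left(-10 + 1089\right) = \left(-89 + 20\right) 1079 = \left(-69\right) 1079 = -74451$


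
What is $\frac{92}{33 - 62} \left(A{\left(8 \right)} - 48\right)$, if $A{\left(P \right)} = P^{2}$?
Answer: $- \frac{1472}{29} \approx -50.759$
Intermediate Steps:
$\frac{92}{33 - 62} \left(A{\left(8 \right)} - 48\right) = \frac{92}{33 - 62} \left(8^{2} - 48\right) = \frac{92}{-29} \left(64 - 48\right) = 92 \left(- \frac{1}{29}\right) 16 = \left(- \frac{92}{29}\right) 16 = - \frac{1472}{29}$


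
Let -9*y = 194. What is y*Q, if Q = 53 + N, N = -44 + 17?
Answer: -5044/9 ≈ -560.44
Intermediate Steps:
N = -27
y = -194/9 (y = -1/9*194 = -194/9 ≈ -21.556)
Q = 26 (Q = 53 - 27 = 26)
y*Q = -194/9*26 = -5044/9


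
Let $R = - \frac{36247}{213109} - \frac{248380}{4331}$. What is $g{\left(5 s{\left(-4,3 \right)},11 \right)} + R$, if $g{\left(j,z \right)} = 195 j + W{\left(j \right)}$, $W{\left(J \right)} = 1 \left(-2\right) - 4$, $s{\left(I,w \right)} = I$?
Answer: $- \frac{3658229657751}{922975079} \approx -3963.5$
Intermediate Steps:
$W{\left(J \right)} = -6$ ($W{\left(J \right)} = -2 - 4 = -6$)
$g{\left(j,z \right)} = -6 + 195 j$ ($g{\left(j,z \right)} = 195 j - 6 = -6 + 195 j$)
$R = - \frac{53088999177}{922975079}$ ($R = \left(-36247\right) \frac{1}{213109} - \frac{248380}{4331} = - \frac{36247}{213109} - \frac{248380}{4331} = - \frac{53088999177}{922975079} \approx -57.519$)
$g{\left(5 s{\left(-4,3 \right)},11 \right)} + R = \left(-6 + 195 \cdot 5 \left(-4\right)\right) - \frac{53088999177}{922975079} = \left(-6 + 195 \left(-20\right)\right) - \frac{53088999177}{922975079} = \left(-6 - 3900\right) - \frac{53088999177}{922975079} = -3906 - \frac{53088999177}{922975079} = - \frac{3658229657751}{922975079}$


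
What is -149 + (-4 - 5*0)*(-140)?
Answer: 411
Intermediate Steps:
-149 + (-4 - 5*0)*(-140) = -149 + (-4 + 0)*(-140) = -149 - 4*(-140) = -149 + 560 = 411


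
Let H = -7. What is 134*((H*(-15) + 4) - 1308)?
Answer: -160666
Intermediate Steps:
134*((H*(-15) + 4) - 1308) = 134*((-7*(-15) + 4) - 1308) = 134*((105 + 4) - 1308) = 134*(109 - 1308) = 134*(-1199) = -160666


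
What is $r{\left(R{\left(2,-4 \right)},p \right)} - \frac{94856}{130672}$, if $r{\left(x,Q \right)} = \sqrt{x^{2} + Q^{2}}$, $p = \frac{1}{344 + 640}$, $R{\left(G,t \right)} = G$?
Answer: $- \frac{11857}{16334} + \frac{5 \sqrt{154921}}{984} \approx 1.2741$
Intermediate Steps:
$p = \frac{1}{984} \approx 0.0010163$
$r{\left(x,Q \right)} = \sqrt{Q^{2} + x^{2}}$
$r{\left(R{\left(2,-4 \right)},p \right)} - \frac{94856}{130672} = \sqrt{\left(\frac{1}{984}\right)^{2} + 2^{2}} - \frac{94856}{130672} = \sqrt{\frac{1}{968256} + 4} - \frac{11857}{16334} = \sqrt{\frac{3873025}{968256}} - \frac{11857}{16334} = \frac{5 \sqrt{154921}}{984} - \frac{11857}{16334} = - \frac{11857}{16334} + \frac{5 \sqrt{154921}}{984}$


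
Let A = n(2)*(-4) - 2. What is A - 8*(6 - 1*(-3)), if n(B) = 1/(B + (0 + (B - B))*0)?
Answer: -76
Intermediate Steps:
n(B) = 1/B (n(B) = 1/(B + (0 + 0)*0) = 1/(B + 0*0) = 1/(B + 0) = 1/B)
A = -4 (A = -4/2 - 2 = (½)*(-4) - 2 = -2 - 2 = -4)
A - 8*(6 - 1*(-3)) = -4 - 8*(6 - 1*(-3)) = -4 - 8*(6 + 3) = -4 - 8*9 = -4 - 72 = -76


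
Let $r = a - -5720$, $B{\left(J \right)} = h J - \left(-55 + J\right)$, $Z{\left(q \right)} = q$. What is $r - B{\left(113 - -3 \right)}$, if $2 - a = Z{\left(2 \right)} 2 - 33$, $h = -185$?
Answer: $27272$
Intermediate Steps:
$a = 31$ ($a = 2 - \left(2 \cdot 2 - 33\right) = 2 - \left(4 - 33\right) = 2 - -29 = 2 + 29 = 31$)
$B{\left(J \right)} = 55 - 186 J$ ($B{\left(J \right)} = - 185 J - \left(-55 + J\right) = 55 - 186 J$)
$r = 5751$ ($r = 31 - -5720 = 31 + 5720 = 5751$)
$r - B{\left(113 - -3 \right)} = 5751 - \left(55 - 186 \left(113 - -3\right)\right) = 5751 - \left(55 - 186 \left(113 + \left(-25 + 28\right)\right)\right) = 5751 - \left(55 - 186 \left(113 + 3\right)\right) = 5751 - \left(55 - 21576\right) = 5751 - -21521 = 5751 + 21521 = 27272$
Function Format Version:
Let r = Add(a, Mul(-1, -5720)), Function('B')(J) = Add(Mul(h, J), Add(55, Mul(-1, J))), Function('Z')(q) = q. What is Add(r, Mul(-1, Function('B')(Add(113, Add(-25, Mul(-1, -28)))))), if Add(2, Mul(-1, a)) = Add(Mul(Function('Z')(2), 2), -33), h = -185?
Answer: 27272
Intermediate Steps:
a = 31 (a = Add(2, Mul(-1, Add(Mul(2, 2), -33))) = Add(2, Mul(-1, Add(4, -33))) = Add(2, Mul(-1, -29)) = Add(2, 29) = 31)
Function('B')(J) = Add(55, Mul(-186, J)) (Function('B')(J) = Add(Mul(-185, J), Add(55, Mul(-1, J))) = Add(55, Mul(-186, J)))
r = 5751 (r = Add(31, Mul(-1, -5720)) = Add(31, 5720) = 5751)
Add(r, Mul(-1, Function('B')(Add(113, Add(-25, Mul(-1, -28)))))) = Add(5751, Mul(-1, Add(55, Mul(-186, Add(113, Add(-25, Mul(-1, -28))))))) = Add(5751, Mul(-1, Add(55, Mul(-186, Add(113, Add(-25, 28)))))) = Add(5751, Mul(-1, Add(55, Mul(-186, Add(113, 3))))) = Add(5751, Mul(-1, Add(55, Mul(-186, 116)))) = Add(5751, Mul(-1, Add(55, -21576))) = Add(5751, Mul(-1, -21521)) = Add(5751, 21521) = 27272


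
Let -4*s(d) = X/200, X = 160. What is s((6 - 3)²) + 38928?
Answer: 194639/5 ≈ 38928.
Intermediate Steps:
s(d) = -⅕ (s(d) = -40/200 = -¼*⅘ = -⅕)
s((6 - 3)²) + 38928 = -⅕ + 38928 = 194639/5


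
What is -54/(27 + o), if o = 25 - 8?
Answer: -27/22 ≈ -1.2273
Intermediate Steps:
o = 17
-54/(27 + o) = -54/(27 + 17) = -54/44 = (1/44)*(-54) = -27/22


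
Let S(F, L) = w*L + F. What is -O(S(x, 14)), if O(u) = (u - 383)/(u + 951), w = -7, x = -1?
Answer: 241/426 ≈ 0.56573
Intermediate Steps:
S(F, L) = F - 7*L (S(F, L) = -7*L + F = F - 7*L)
O(u) = (-383 + u)/(951 + u)
-O(S(x, 14)) = -(-383 + (-1 - 7*14))/(951 + (-1 - 7*14)) = -(-383 + (-1 - 98))/(951 + (-1 - 98)) = -(-383 - 99)/(951 - 99) = -(-482)/852 = -1*(-241/426) = 241/426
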